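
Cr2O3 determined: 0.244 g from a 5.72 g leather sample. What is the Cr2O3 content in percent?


Cr2O3% = 0.244 / 5.72 x 100
Cr2O3% = 4.27%


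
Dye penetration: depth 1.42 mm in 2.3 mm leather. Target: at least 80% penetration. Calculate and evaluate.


Penetration = 1.42 / 2.3 x 100 = 61.7%
Target: 80%
Meets target: No


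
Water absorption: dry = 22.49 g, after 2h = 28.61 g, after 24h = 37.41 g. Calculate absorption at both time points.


2h absorption = 27.2%
24h absorption = 66.3%


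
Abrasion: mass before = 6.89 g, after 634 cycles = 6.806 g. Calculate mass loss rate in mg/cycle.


Mass loss = 6.89 - 6.806 = 0.084 g
Rate = 0.084 / 634 x 1000 = 0.132 mg/cycle


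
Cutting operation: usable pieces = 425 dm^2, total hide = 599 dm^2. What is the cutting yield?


71.0%

Yield = usable / total x 100
Yield = 425 / 599 x 100 = 71.0%


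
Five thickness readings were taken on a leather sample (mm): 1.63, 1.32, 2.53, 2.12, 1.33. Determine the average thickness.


1.79 mm


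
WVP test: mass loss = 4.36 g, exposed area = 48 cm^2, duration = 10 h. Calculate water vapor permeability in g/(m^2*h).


90.83 g/(m^2*h)

WVP = mass_loss / (area x time) x 10000
WVP = 4.36 / (48 x 10) x 10000
WVP = 4.36 / 480 x 10000 = 90.83 g/(m^2*h)


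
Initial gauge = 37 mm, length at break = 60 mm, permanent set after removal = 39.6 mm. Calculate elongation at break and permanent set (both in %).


Elongation at break = 62.2%
Permanent set = 7.0%


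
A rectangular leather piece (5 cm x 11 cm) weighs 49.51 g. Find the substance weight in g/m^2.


Area = 5 x 11 = 55 cm^2
SW = 49.51 / 55 x 10000 = 9001.8 g/m^2


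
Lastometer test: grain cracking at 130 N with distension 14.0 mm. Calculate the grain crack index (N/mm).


9.3 N/mm


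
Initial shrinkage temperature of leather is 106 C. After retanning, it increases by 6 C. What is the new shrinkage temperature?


New Ts = 106 + 6 = 112 C


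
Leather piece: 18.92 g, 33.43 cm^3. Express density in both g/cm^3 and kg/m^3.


Density = 18.92 / 33.43 = 0.566 g/cm^3
Convert: 0.566 x 1000 = 566 kg/m^3


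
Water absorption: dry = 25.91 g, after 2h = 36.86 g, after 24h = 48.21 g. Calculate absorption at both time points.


WA (2h) = (36.86 - 25.91) / 25.91 x 100 = 42.3%
WA (24h) = (48.21 - 25.91) / 25.91 x 100 = 86.1%


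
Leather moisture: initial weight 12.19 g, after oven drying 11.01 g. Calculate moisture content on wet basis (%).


9.7%

Moisture = 12.19 - 11.01 = 1.18 g
MC = 1.18 / 12.19 x 100 = 9.7%


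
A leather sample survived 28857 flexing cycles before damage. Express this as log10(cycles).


4.46


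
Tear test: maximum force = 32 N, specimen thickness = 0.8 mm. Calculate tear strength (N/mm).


40.0 N/mm

Tear strength = force / thickness
Tear = 32 / 0.8 = 40.0 N/mm


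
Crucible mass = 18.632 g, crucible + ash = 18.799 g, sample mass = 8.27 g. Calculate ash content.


Ash mass = 18.799 - 18.632 = 0.167 g
Ash% = 0.167 / 8.27 x 100 = 2.02%


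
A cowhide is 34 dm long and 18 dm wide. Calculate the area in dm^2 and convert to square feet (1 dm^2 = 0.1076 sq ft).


Area = 34 x 18 = 612 dm^2
Conversion: 612 x 0.1076 = 65.85 sq ft


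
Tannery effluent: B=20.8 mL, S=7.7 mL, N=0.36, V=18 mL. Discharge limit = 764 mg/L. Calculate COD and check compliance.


COD = (20.8 - 7.7) x 0.36 x 8000 / 18 = 2096.0 mg/L
Limit: 764 mg/L
Compliant: No


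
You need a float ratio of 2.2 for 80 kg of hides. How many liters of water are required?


Water = hide weight x target ratio
Water = 80 x 2.2 = 176.0 L


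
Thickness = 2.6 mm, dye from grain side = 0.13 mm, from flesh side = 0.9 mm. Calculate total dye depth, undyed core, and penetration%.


Total dyed = 0.13 + 0.9 = 1.03 mm
Undyed core = 2.6 - 1.03 = 1.57 mm
Penetration = 1.03 / 2.6 x 100 = 39.6%


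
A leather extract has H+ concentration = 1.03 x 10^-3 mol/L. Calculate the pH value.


pH = 2.99

pH = -log10[H+]
pH = -log10(1.03 x 10^-3) = 2.99


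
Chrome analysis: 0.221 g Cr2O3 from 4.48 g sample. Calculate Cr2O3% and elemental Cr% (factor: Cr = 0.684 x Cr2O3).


Cr2O3 = 4.93%
Cr = 3.37%

Cr2O3% = 0.221 / 4.48 x 100 = 4.93%
Cr% = 4.93 x 0.684 = 3.37%


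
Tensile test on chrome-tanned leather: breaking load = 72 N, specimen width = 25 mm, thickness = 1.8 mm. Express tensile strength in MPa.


Cross-section = 25 x 1.8 = 45.0 mm^2
TS = 72 / 45.0 = 1.60 MPa
(1 N/mm^2 = 1 MPa)


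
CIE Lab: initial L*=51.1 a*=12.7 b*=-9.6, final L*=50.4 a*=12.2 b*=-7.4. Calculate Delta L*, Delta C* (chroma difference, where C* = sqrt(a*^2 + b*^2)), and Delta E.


Delta L* = 50.4 - 51.1 = -0.7
C1* = sqrt((12.7)^2 + (-9.6)^2) = 15.920
C2* = sqrt((12.2)^2 + (-7.4)^2) = 14.269
Delta C* = 14.269 - 15.920 = -1.65
Delta E = sqrt((-0.7)^2 + (-0.5)^2 + (2.2)^2) = 2.36


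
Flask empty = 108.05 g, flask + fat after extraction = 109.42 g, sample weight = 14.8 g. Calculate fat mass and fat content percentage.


Fat mass = 109.42 - 108.05 = 1.37 g
Fat% = 1.37 / 14.8 x 100 = 9.3%


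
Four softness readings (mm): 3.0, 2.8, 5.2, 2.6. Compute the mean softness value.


3.40 mm

Sum = 3.0 + 2.8 + 5.2 + 2.6
Mean = 13.6 / 4 = 3.40 mm


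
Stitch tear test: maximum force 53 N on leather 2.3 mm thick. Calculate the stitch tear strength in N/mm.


Stitch tear strength = force / thickness
STS = 53 / 2.3 = 23.0 N/mm


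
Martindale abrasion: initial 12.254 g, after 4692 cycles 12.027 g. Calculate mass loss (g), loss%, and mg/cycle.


Mass loss = 0.227 g
Loss = 1.85%
Rate = 0.048 mg/cycle


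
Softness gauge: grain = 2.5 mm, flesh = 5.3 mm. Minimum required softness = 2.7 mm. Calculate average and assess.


Average = (2.5 + 5.3) / 2 = 3.90 mm
Minimum = 2.7 mm
Meets requirement: Yes


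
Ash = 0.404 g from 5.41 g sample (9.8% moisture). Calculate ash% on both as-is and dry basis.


As-is ash = 7.47%
Dry-basis ash = 8.28%


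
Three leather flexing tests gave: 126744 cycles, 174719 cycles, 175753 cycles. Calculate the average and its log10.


Average = 159072 cycles
log10 = 5.20


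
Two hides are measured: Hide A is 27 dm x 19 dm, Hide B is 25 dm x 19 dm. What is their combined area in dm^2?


Hide A area = 27 x 19 = 513 dm^2
Hide B area = 25 x 19 = 475 dm^2
Total = 513 + 475 = 988 dm^2


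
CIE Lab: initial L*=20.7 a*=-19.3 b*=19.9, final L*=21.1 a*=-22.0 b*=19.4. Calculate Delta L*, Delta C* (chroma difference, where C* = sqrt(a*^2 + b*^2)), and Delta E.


Delta L* = 0.4
Delta C* = 1.61
Delta E = 2.77


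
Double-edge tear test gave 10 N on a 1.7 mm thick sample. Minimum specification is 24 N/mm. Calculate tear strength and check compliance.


Tear strength = 5.9 N/mm
Compliant: No


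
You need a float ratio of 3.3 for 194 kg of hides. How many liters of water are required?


640.2 L

Water = hide weight x target ratio
Water = 194 x 3.3 = 640.2 L


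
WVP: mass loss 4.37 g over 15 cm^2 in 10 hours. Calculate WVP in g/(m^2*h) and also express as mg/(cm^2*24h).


WVP = 291.33 g/(m^2*h)
Daily rate = 699.20 mg/(cm^2*24h)

WVP = 4.37 / (15 x 10) x 10000 = 291.33 g/(m^2*h)
Mass loss in mg = 4.37 x 1000 = 4370 mg
Per cm^2 per 24h in mg: 4370 x 24 / (15 x 10) = 104880 / 150 = 699.20 mg/(cm^2*24h)


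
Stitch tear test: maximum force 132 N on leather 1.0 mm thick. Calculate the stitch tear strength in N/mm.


Stitch tear strength = force / thickness
STS = 132 / 1.0 = 132.0 N/mm


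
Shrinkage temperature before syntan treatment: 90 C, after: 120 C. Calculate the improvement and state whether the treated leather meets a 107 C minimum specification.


Improvement = 30 C
Meets 107 C spec: Yes

Improvement = 120 - 90 = 30 C
Spec check: 120 C >= 107 C? Yes


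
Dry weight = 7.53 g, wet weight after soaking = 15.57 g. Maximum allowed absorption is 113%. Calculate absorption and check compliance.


WA = (15.57 - 7.53) / 7.53 x 100 = 106.8%
Maximum allowed: 113%
Compliant: Yes


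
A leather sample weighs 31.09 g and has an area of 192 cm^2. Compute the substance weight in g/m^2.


1619.3 g/m^2


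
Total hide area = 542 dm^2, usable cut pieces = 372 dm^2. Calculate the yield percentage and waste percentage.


Yield = 68.6%
Waste = 31.4%

Yield = 372 / 542 x 100 = 68.6%
Waste = 542 - 372 = 170 dm^2
Waste% = 100 - 68.6 = 31.4%


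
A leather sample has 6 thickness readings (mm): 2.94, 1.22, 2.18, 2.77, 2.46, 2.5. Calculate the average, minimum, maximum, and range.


Sum = 14.07
Average = 14.07 / 6 = 2.35 mm
Minimum = 1.22 mm
Maximum = 2.94 mm
Range = 2.94 - 1.22 = 1.72 mm


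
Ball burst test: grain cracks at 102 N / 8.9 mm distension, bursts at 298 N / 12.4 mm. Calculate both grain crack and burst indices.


Crack index = 11.5 N/mm
Burst index = 24.0 N/mm

Crack index = 102 / 8.9 = 11.5 N/mm
Burst index = 298 / 12.4 = 24.0 N/mm


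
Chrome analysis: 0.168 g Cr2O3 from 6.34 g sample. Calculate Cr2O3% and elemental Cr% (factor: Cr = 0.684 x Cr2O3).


Cr2O3 = 2.65%
Cr = 1.81%

Cr2O3% = 0.168 / 6.34 x 100 = 2.65%
Cr% = 2.65 x 0.684 = 1.81%


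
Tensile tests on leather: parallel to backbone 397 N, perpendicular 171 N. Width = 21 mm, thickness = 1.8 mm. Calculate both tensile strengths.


Area = 21 x 1.8 = 37.8 mm^2
TS (parallel) = 397 / 37.8 = 10.50 N/mm^2
TS (perpendicular) = 171 / 37.8 = 4.52 N/mm^2


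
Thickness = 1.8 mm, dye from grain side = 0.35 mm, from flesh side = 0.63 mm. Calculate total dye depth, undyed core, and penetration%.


Total dyed = 0.35 + 0.63 = 0.98 mm
Undyed core = 1.8 - 0.98 = 0.82 mm
Penetration = 0.98 / 1.8 x 100 = 54.4%


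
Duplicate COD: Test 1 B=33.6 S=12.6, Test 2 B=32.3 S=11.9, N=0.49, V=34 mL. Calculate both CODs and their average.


COD1 = 2421.2 mg/L
COD2 = 2352.0 mg/L
Average = 2386.6 mg/L

COD1 = (33.6 - 12.6) x 0.49 x 8000 / 34 = 2421.2 mg/L
COD2 = (32.3 - 11.9) x 0.49 x 8000 / 34 = 2352.0 mg/L
Average = (2421.2 + 2352.0) / 2 = 2386.6 mg/L


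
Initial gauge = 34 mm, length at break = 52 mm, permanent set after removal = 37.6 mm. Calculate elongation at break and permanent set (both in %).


Elongation at break = (52 - 34) / 34 x 100 = 52.9%
Permanent set = (37.6 - 34) / 34 x 100 = 10.6%


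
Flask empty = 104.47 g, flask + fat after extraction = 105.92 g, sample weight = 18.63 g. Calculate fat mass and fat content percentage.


Fat mass = 1.45 g
Fat content = 7.8%


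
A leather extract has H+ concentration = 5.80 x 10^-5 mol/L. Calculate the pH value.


pH = 4.24


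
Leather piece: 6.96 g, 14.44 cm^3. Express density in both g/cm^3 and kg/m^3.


Density = 6.96 / 14.44 = 0.482 g/cm^3
Convert: 0.482 x 1000 = 482 kg/m^3


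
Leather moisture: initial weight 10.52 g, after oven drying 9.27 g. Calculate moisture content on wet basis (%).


11.9%


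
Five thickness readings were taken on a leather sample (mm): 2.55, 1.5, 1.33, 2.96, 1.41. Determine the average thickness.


1.95 mm


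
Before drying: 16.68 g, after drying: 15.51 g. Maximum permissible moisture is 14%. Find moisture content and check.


Moisture content = 7.0%
Acceptable: Yes

MC = (16.68 - 15.51) / 16.68 x 100 = 7.0%
Maximum: 14%
Acceptable: Yes


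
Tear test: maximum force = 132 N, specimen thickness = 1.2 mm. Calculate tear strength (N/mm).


Tear strength = force / thickness
Tear = 132 / 1.2 = 110.0 N/mm


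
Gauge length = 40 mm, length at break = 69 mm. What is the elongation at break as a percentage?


72.5%


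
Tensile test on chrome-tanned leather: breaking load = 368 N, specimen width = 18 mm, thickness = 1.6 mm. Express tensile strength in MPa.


12.78 MPa

Cross-section = 18 x 1.6 = 28.8 mm^2
TS = 368 / 28.8 = 12.78 MPa
(1 N/mm^2 = 1 MPa)


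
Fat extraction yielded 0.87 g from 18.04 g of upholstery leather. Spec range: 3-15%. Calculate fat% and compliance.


Fat% = 0.87 / 18.04 x 100 = 4.8%
Spec range: 3-15%
Compliant: Yes


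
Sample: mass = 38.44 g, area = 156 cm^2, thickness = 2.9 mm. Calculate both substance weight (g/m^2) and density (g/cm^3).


SW = 38.44 / 156 x 10000 = 2464.1 g/m^2
Volume = 156 x 2.9 / 10 = 45.24 cm^3
Density = 38.44 / 45.24 = 0.850 g/cm^3


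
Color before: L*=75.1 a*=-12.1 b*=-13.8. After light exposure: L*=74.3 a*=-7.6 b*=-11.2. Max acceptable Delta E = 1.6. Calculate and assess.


Delta E = 5.26
Passes: No

dL = -0.8, da = 4.5, db = 2.6
dE = sqrt((-0.8)^2 + (4.5)^2 + (2.6)^2) = 5.26
Max = 1.6
Passes: No


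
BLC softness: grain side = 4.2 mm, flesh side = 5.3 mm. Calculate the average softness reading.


Average = (4.2 + 5.3) / 2
Average = 4.75 mm


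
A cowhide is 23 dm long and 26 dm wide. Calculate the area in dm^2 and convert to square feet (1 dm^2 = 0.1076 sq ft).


598 dm^2
64.34 sq ft


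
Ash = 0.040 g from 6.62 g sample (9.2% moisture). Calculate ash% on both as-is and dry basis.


As-is ash = 0.60%
Dry-basis ash = 0.67%

As-is ash% = 0.040 / 6.62 x 100 = 0.60%
Dry mass = 6.62 x (100 - 9.2) / 100 = 6.01096 g
Dry-basis ash% = 0.040 / 6.01096 x 100 = 0.67%


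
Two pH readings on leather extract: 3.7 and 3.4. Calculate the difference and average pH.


Difference = |3.7 - 3.4| = 0.3
Average = (3.7 + 3.4) / 2 = 3.55


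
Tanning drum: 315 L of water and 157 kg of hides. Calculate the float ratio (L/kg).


2.0

Float ratio = water / hide weight
Ratio = 315 / 157 = 2.0


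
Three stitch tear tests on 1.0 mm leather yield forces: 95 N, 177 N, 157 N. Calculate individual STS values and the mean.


STS1 = 95 / 1.0 = 95.0 N/mm
STS2 = 177 / 1.0 = 177.0 N/mm
STS3 = 157 / 1.0 = 157.0 N/mm
Mean = (95.0 + 177.0 + 157.0) / 3 = 143.0 N/mm


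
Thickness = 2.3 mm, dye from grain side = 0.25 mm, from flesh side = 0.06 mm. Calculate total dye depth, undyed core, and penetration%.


Total dyed = 0.31 mm
Undyed core = 1.99 mm
Penetration = 13.5%

Total dyed = 0.25 + 0.06 = 0.31 mm
Undyed core = 2.3 - 0.31 = 1.99 mm
Penetration = 0.31 / 2.3 x 100 = 13.5%


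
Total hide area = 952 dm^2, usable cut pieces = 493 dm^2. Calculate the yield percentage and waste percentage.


Yield = 51.8%
Waste = 48.2%


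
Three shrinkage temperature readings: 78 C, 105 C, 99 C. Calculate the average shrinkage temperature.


Average = (78 + 105 + 99) / 3
Average = 282 / 3 = 94.0 C


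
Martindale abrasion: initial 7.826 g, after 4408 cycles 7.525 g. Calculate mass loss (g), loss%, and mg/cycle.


Loss = 7.826 - 7.525 = 0.301 g
Loss% = 0.301 / 7.826 x 100 = 3.85%
Rate = 0.301 / 4408 x 1000 = 0.068 mg/cycle


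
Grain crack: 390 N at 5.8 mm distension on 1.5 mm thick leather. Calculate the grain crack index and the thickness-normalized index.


Crack index = 390 / 5.8 = 67.2 N/mm
Normalized = 67.2 / 1.5 = 44.8 N/mm per mm


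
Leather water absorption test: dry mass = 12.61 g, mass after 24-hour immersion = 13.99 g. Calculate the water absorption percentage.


10.9%

Water absorbed = 13.99 - 12.61 = 1.38 g
WA% = 1.38 / 12.61 x 100 = 10.9%


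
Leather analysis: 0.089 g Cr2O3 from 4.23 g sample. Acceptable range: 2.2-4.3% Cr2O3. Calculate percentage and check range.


Cr2O3% = 0.089 / 4.23 x 100 = 2.10%
Acceptable range: 2.2 to 4.3%
Within range: No


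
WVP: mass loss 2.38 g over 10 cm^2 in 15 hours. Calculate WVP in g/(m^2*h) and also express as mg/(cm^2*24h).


WVP = 158.67 g/(m^2*h)
Daily rate = 380.80 mg/(cm^2*24h)

WVP = 2.38 / (10 x 15) x 10000 = 158.67 g/(m^2*h)
Mass loss in mg = 2.38 x 1000 = 2380 mg
Per cm^2 per 24h in mg: 2380 x 24 / (10 x 15) = 57120 / 150 = 380.80 mg/(cm^2*24h)


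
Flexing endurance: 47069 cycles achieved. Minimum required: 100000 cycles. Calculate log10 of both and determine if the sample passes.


Achieved: log10 = 4.67
Required: log10 = 5.00
Passes: No


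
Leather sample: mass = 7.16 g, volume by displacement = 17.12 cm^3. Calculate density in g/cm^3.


Density = mass / volume
Density = 7.16 / 17.12 = 0.418 g/cm^3


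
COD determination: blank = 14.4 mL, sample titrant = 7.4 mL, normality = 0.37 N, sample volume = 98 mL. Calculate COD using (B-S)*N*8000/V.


211.4 mg/L

COD = (14.4 - 7.4) x 0.37 x 8000 / 98
COD = 7.0 x 0.37 x 8000 / 98
COD = 211.4 mg/L


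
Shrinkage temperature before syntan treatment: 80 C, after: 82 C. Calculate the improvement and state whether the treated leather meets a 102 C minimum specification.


Improvement = 82 - 80 = 2 C
Spec check: 82 C >= 102 C? No


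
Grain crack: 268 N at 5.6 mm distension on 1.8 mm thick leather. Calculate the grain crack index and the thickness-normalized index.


Crack index = 268 / 5.6 = 47.9 N/mm
Normalized = 47.9 / 1.8 = 26.6 N/mm per mm


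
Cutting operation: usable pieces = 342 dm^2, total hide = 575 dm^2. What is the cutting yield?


Yield = usable / total x 100
Yield = 342 / 575 x 100 = 59.5%


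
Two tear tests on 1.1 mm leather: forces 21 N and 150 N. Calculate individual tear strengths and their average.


Tear 1 = 19.1 N/mm
Tear 2 = 136.4 N/mm
Average = 77.8 N/mm


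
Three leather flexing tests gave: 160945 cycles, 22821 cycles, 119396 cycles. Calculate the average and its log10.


Average = (160945 + 22821 + 119396) / 3 = 101054 cycles
log10(101054) = 5.00


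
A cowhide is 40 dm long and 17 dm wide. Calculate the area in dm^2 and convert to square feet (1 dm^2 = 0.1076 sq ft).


680 dm^2
73.17 sq ft

Area = 40 x 17 = 680 dm^2
Conversion: 680 x 0.1076 = 73.17 sq ft


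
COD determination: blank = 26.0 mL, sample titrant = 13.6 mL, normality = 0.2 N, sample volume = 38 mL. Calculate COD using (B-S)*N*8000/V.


COD = (26.0 - 13.6) x 0.2 x 8000 / 38
COD = 12.4 x 0.2 x 8000 / 38
COD = 522.1 mg/L


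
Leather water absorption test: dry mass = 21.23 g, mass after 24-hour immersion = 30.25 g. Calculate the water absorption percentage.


42.5%


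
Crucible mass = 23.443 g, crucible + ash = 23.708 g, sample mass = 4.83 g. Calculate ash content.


Ash mass = 0.265 g
Ash content = 5.49%

Ash mass = 23.708 - 23.443 = 0.265 g
Ash% = 0.265 / 4.83 x 100 = 5.49%


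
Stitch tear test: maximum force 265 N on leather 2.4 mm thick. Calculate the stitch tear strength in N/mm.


110.4 N/mm

Stitch tear strength = force / thickness
STS = 265 / 2.4 = 110.4 N/mm


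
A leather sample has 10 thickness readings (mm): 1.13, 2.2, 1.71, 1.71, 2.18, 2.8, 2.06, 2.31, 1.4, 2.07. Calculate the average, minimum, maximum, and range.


Sum = 19.57
Average = 19.57 / 10 = 1.96 mm
Minimum = 1.13 mm
Maximum = 2.8 mm
Range = 2.8 - 1.13 = 1.67 mm


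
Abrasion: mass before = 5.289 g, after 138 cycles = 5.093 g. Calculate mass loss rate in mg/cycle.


Mass loss = 5.289 - 5.093 = 0.196 g
Rate = 0.196 / 138 x 1000 = 1.420 mg/cycle


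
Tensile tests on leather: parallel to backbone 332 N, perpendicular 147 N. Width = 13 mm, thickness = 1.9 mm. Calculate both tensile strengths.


Parallel = 13.44 N/mm^2
Perpendicular = 5.95 N/mm^2

Area = 13 x 1.9 = 24.7 mm^2
TS (parallel) = 332 / 24.7 = 13.44 N/mm^2
TS (perpendicular) = 147 / 24.7 = 5.95 N/mm^2


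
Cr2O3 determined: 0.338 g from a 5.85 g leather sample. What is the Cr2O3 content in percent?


Cr2O3% = 0.338 / 5.85 x 100
Cr2O3% = 5.78%


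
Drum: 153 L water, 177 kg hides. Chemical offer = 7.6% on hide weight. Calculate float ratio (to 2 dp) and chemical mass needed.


Float ratio = 153 / 177 = 0.86
Chemical = 177 x 7.6 / 100 = 13.452 kg


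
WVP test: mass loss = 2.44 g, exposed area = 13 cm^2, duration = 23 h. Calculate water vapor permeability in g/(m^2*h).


WVP = mass_loss / (area x time) x 10000
WVP = 2.44 / (13 x 23) x 10000
WVP = 2.44 / 299 x 10000 = 81.61 g/(m^2*h)


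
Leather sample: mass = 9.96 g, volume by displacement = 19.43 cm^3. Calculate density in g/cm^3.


0.513 g/cm^3


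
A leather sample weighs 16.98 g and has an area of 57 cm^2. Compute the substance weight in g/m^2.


2978.9 g/m^2


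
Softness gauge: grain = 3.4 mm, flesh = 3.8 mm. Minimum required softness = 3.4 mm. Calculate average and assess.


Average = (3.4 + 3.8) / 2 = 3.60 mm
Minimum = 3.4 mm
Meets requirement: Yes


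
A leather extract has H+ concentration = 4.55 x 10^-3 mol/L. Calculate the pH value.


pH = 2.34


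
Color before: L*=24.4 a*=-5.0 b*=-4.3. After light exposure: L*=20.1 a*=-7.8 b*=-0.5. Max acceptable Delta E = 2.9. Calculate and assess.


dL = -4.3, da = -2.8, db = 3.8
dE = sqrt((-4.3)^2 + (-2.8)^2 + (3.8)^2) = 6.39
Max = 2.9
Passes: No


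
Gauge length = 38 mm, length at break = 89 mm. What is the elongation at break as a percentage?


Extension = 89 - 38 = 51 mm
Elongation = 51 / 38 x 100 = 134.2%


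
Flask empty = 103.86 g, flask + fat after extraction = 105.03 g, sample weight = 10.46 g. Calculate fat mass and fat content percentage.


Fat mass = 105.03 - 103.86 = 1.17 g
Fat% = 1.17 / 10.46 x 100 = 11.2%


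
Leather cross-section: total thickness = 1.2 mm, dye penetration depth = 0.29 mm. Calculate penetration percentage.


Penetration% = 0.29 / 1.2 x 100
Penetration = 24.2%


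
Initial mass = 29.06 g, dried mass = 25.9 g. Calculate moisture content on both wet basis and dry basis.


Wet basis = 10.9%
Dry basis = 12.2%


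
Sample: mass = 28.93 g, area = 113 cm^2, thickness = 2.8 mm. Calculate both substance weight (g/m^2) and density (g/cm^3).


Substance weight = 2560.2 g/m^2
Density = 0.914 g/cm^3


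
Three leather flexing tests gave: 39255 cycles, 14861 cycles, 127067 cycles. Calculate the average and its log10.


Average = (39255 + 14861 + 127067) / 3 = 60394 cycles
log10(60394) = 4.78


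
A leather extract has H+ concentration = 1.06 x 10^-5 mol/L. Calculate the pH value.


pH = -log10[H+]
pH = -log10(1.06 x 10^-5) = 4.97


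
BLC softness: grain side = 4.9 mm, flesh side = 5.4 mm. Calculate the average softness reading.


5.15 mm


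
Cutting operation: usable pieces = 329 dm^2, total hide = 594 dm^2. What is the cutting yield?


55.4%

Yield = usable / total x 100
Yield = 329 / 594 x 100 = 55.4%


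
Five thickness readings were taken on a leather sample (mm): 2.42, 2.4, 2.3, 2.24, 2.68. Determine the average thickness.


2.41 mm


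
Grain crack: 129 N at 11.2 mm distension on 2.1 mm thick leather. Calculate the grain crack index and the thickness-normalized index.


Crack index = 11.5 N/mm
Normalized index = 5.5 N/mm per mm


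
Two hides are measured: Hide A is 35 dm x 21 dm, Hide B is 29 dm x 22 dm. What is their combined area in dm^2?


1373 dm^2

Hide A area = 35 x 21 = 735 dm^2
Hide B area = 29 x 22 = 638 dm^2
Total = 735 + 638 = 1373 dm^2


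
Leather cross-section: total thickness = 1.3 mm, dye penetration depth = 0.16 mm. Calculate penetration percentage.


12.3%


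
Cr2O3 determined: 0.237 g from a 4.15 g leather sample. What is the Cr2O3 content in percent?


Cr2O3% = 0.237 / 4.15 x 100
Cr2O3% = 5.71%


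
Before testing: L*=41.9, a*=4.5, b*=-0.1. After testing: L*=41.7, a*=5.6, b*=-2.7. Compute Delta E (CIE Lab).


dL = 41.7 - 41.9 = -0.2
da = 5.6 - 4.5 = 1.1
db = -2.7 - (-0.1) = -2.6
dE = sqrt((-0.2)^2 + (1.1)^2 + (-2.6)^2) = 2.83


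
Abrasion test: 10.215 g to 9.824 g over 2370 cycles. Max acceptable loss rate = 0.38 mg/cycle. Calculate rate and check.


Rate = 0.165 mg/cycle
Passes: Yes

Loss = 10.215 - 9.824 = 0.391 g
Rate = 0.391 g / 2370 cycles x 1000 = 0.165 mg/cycle
Max = 0.38 mg/cycle
Passes: Yes


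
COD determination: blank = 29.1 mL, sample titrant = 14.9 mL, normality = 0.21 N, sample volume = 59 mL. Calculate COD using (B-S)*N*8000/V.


404.3 mg/L

COD = (29.1 - 14.9) x 0.21 x 8000 / 59
COD = 14.2 x 0.21 x 8000 / 59
COD = 404.3 mg/L


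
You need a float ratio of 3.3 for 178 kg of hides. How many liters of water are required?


587.4 L


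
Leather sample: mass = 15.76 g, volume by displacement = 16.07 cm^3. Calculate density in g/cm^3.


0.981 g/cm^3


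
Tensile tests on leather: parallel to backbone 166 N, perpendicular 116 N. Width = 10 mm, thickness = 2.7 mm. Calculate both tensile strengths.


Parallel = 6.15 N/mm^2
Perpendicular = 4.30 N/mm^2

Area = 10 x 2.7 = 27.0 mm^2
TS (parallel) = 166 / 27.0 = 6.15 N/mm^2
TS (perpendicular) = 116 / 27.0 = 4.30 N/mm^2


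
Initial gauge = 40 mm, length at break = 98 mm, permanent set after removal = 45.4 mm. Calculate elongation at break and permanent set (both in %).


Elongation at break = (98 - 40) / 40 x 100 = 145.0%
Permanent set = (45.4 - 40) / 40 x 100 = 13.5%


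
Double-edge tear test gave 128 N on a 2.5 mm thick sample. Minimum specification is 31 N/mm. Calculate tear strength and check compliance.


Tear strength = 128 / 2.5 = 51.2 N/mm
Required minimum = 31 N/mm
Compliant: Yes


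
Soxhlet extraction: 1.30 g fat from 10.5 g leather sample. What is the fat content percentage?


12.4%


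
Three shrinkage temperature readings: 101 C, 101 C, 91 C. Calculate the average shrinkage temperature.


Average = (101 + 101 + 91) / 3
Average = 293 / 3 = 97.7 C


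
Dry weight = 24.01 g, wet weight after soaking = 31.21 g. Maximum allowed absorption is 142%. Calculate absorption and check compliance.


Absorption = 30.0%
Compliant: Yes


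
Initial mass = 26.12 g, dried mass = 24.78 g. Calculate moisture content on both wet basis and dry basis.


Wet basis = 5.1%
Dry basis = 5.4%

Moisture lost = 26.12 - 24.78 = 1.34 g
Wet basis MC = 1.34 / 26.12 x 100 = 5.1%
Dry basis MC = 1.34 / 24.78 x 100 = 5.4%


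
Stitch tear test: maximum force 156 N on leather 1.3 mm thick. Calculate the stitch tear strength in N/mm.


Stitch tear strength = force / thickness
STS = 156 / 1.3 = 120.0 N/mm


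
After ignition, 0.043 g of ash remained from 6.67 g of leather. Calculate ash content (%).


0.64%

Ash% = 0.043 / 6.67 x 100
Ash% = 0.64%


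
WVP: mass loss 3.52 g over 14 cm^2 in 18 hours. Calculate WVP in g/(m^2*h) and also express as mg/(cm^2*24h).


WVP = 3.52 / (14 x 18) x 10000 = 139.68 g/(m^2*h)
Mass loss in mg = 3.52 x 1000 = 3520 mg
Per cm^2 per 24h in mg: 3520 x 24 / (14 x 18) = 84480 / 252 = 335.24 mg/(cm^2*24h)


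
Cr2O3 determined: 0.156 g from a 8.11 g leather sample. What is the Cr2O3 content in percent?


1.92%


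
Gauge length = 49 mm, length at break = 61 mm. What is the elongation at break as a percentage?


24.5%

Extension = 61 - 49 = 12 mm
Elongation = 12 / 49 x 100 = 24.5%


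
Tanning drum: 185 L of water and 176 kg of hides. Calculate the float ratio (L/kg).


Float ratio = water / hide weight
Ratio = 185 / 176 = 1.1


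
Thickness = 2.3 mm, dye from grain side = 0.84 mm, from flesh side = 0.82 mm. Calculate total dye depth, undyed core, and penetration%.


Total dyed = 1.66 mm
Undyed core = 0.64 mm
Penetration = 72.2%


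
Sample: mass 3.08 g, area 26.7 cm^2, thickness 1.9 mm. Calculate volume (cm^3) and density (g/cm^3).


Thickness in cm = 1.9 / 10 = 0.19 cm
Volume = 26.7 x 0.19 = 5.073 cm^3
Density = 3.08 / 5.073 = 0.607 g/cm^3


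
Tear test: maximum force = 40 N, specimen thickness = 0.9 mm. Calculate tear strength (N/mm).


44.4 N/mm


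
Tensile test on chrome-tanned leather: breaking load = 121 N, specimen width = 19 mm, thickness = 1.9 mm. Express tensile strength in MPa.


Cross-section = 19 x 1.9 = 36.1 mm^2
TS = 121 / 36.1 = 3.35 MPa
(1 N/mm^2 = 1 MPa)


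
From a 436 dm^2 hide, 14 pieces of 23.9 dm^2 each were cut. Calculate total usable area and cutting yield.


Total usable = 14 x 23.9 = 334.6 dm^2
Yield = 334.6 / 436 x 100 = 76.7%


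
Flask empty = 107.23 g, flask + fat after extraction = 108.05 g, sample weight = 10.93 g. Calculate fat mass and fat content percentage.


Fat mass = 0.82 g
Fat content = 7.5%

Fat mass = 108.05 - 107.23 = 0.82 g
Fat% = 0.82 / 10.93 x 100 = 7.5%


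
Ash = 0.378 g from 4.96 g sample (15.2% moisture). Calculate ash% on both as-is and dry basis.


As-is ash = 7.62%
Dry-basis ash = 8.99%

As-is ash% = 0.378 / 4.96 x 100 = 7.62%
Dry mass = 4.96 x (100 - 15.2) / 100 = 4.20608 g
Dry-basis ash% = 0.378 / 4.20608 x 100 = 8.99%


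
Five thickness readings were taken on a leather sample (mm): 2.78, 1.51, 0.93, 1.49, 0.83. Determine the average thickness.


Sum = 2.78 + 1.51 + 0.93 + 1.49 + 0.83 = 7.54
Average = 7.54 / 5 = 1.51 mm


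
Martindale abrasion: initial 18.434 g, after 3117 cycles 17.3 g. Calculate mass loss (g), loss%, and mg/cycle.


Mass loss = 1.134 g
Loss = 6.15%
Rate = 0.364 mg/cycle

Loss = 18.434 - 17.3 = 1.134 g
Loss% = 1.134 / 18.434 x 100 = 6.15%
Rate = 1.134 / 3117 x 1000 = 0.364 mg/cycle


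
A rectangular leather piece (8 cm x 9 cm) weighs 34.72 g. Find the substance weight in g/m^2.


4822.2 g/m^2

Area = 8 x 9 = 72 cm^2
SW = 34.72 / 72 x 10000 = 4822.2 g/m^2


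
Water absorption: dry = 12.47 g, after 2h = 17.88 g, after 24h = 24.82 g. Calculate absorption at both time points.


WA (2h) = (17.88 - 12.47) / 12.47 x 100 = 43.4%
WA (24h) = (24.82 - 12.47) / 12.47 x 100 = 99.0%


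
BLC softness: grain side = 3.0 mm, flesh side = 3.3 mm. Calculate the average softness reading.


3.15 mm

Average = (3.0 + 3.3) / 2
Average = 3.15 mm


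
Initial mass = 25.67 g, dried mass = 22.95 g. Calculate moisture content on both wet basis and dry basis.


Wet basis = 10.6%
Dry basis = 11.9%

Moisture lost = 25.67 - 22.95 = 2.72 g
Wet basis MC = 2.72 / 25.67 x 100 = 10.6%
Dry basis MC = 2.72 / 22.95 x 100 = 11.9%


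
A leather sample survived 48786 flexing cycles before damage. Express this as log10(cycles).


log10(48786) = 4.69


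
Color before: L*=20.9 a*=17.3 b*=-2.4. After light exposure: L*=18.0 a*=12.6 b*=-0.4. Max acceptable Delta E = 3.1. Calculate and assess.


dL = -2.9, da = -4.7, db = 2.0
dE = sqrt((-2.9)^2 + (-4.7)^2 + (2.0)^2) = 5.87
Max = 3.1
Passes: No


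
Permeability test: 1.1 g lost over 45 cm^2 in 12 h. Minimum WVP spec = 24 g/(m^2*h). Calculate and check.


WVP = 1.1 / (45 x 12) x 10000 = 20.37 g/(m^2*h)
Minimum: 24 g/(m^2*h)
Meets spec: No


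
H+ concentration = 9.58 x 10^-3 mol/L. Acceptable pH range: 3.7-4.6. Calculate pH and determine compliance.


pH = -log10(9.58 x 10^-3) = 2.02
Range: 3.7 to 4.6
Compliant: No


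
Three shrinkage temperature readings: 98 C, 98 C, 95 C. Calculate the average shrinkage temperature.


Average = (98 + 98 + 95) / 3
Average = 291 / 3 = 97.0 C


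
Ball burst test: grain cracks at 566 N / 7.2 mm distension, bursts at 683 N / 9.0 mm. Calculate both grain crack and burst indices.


Crack index = 566 / 7.2 = 78.6 N/mm
Burst index = 683 / 9.0 = 75.9 N/mm


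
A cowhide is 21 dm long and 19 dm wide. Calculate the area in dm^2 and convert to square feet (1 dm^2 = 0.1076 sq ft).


Area = 21 x 19 = 399 dm^2
Conversion: 399 x 0.1076 = 42.93 sq ft


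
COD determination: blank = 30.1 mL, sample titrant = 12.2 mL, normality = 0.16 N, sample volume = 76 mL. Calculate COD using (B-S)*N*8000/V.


COD = (30.1 - 12.2) x 0.16 x 8000 / 76
COD = 17.9 x 0.16 x 8000 / 76
COD = 301.5 mg/L


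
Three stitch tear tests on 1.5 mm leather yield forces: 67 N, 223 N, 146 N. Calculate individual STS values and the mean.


STS1 = 67 / 1.5 = 44.7 N/mm
STS2 = 223 / 1.5 = 148.7 N/mm
STS3 = 146 / 1.5 = 97.3 N/mm
Mean = (44.7 + 148.7 + 97.3) / 3 = 96.9 N/mm


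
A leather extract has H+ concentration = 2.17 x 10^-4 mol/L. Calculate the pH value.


pH = -log10[H+]
pH = -log10(2.17 x 10^-4) = 3.66


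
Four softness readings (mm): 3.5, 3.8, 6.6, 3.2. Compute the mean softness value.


4.28 mm


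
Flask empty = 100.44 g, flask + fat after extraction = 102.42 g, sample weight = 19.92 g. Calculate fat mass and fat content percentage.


Fat mass = 1.98 g
Fat content = 9.9%

Fat mass = 102.42 - 100.44 = 1.98 g
Fat% = 1.98 / 19.92 x 100 = 9.9%


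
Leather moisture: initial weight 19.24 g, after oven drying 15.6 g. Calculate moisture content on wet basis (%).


18.9%


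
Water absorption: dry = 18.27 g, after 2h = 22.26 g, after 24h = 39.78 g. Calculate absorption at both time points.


2h absorption = 21.8%
24h absorption = 117.7%


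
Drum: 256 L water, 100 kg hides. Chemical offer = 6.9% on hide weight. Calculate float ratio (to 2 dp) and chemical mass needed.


Float ratio = 256 / 100 = 2.56
Chemical = 100 x 6.9 / 100 = 6.9 kg


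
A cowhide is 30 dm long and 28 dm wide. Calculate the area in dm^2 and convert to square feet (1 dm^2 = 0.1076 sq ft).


Area = 30 x 28 = 840 dm^2
Conversion: 840 x 0.1076 = 90.38 sq ft


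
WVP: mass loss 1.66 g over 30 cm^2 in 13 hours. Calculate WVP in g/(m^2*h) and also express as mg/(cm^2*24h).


WVP = 1.66 / (30 x 13) x 10000 = 42.56 g/(m^2*h)
Mass loss in mg = 1.66 x 1000 = 1660 mg
Per cm^2 per 24h in mg: 1660 x 24 / (30 x 13) = 39840 / 390 = 102.15 mg/(cm^2*24h)


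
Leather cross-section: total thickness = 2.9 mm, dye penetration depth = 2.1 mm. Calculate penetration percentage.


Penetration% = 2.1 / 2.9 x 100
Penetration = 72.4%


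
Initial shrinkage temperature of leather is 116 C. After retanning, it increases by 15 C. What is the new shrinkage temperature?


131 C

New Ts = 116 + 15 = 131 C


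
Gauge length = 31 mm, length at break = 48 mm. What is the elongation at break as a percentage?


54.8%


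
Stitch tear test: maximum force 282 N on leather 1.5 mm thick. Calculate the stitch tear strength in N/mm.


188.0 N/mm

Stitch tear strength = force / thickness
STS = 282 / 1.5 = 188.0 N/mm


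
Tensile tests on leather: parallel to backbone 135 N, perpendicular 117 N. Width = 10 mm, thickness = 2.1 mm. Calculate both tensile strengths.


Parallel = 6.43 N/mm^2
Perpendicular = 5.57 N/mm^2


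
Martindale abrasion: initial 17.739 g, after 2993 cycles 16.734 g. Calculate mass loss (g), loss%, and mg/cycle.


Loss = 17.739 - 16.734 = 1.005 g
Loss% = 1.005 / 17.739 x 100 = 5.67%
Rate = 1.005 / 2993 x 1000 = 0.336 mg/cycle


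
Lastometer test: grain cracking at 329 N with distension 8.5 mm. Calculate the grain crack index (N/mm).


Grain crack index = force / distension
Index = 329 / 8.5 = 38.7 N/mm


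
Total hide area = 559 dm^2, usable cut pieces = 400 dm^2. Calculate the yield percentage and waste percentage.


Yield = 400 / 559 x 100 = 71.6%
Waste = 559 - 400 = 159 dm^2
Waste% = 100 - 71.6 = 28.4%


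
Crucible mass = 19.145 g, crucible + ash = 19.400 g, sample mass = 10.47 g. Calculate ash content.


Ash mass = 19.400 - 19.145 = 0.255 g
Ash% = 0.255 / 10.47 x 100 = 2.44%


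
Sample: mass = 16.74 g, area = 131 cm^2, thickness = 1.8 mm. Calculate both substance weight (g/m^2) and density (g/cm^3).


Substance weight = 1277.9 g/m^2
Density = 0.710 g/cm^3


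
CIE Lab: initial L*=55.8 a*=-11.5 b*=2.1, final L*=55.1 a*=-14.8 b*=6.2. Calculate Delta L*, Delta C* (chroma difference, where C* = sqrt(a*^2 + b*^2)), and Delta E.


Delta L* = -0.7
Delta C* = 4.36
Delta E = 5.31

Delta L* = 55.1 - 55.8 = -0.7
C1* = sqrt((-11.5)^2 + (2.1)^2) = 11.690
C2* = sqrt((-14.8)^2 + (6.2)^2) = 16.046
Delta C* = 16.046 - 11.690 = 4.36
Delta E = sqrt((-0.7)^2 + (-3.3)^2 + (4.1)^2) = 5.31


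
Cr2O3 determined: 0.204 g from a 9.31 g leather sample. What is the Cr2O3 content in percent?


Cr2O3% = 0.204 / 9.31 x 100
Cr2O3% = 2.19%


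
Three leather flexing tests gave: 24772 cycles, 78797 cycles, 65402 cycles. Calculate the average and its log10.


Average = 56324 cycles
log10 = 4.75

Average = (24772 + 78797 + 65402) / 3 = 56324 cycles
log10(56324) = 4.75


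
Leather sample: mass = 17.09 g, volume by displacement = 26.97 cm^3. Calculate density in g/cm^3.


Density = mass / volume
Density = 17.09 / 26.97 = 0.634 g/cm^3


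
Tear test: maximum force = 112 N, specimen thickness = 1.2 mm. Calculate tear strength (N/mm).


Tear strength = force / thickness
Tear = 112 / 1.2 = 93.3 N/mm


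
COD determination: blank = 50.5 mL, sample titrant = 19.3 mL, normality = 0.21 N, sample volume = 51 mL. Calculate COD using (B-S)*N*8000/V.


COD = (50.5 - 19.3) x 0.21 x 8000 / 51
COD = 31.2 x 0.21 x 8000 / 51
COD = 1027.8 mg/L


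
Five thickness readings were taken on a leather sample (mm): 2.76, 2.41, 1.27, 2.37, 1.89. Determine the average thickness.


Sum = 2.76 + 2.41 + 1.27 + 2.37 + 1.89 = 10.70
Average = 10.70 / 5 = 2.14 mm


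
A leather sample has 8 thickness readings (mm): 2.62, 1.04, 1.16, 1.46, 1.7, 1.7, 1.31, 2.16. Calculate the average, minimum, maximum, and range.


Sum = 13.15
Average = 13.15 / 8 = 1.64 mm
Minimum = 1.04 mm
Maximum = 2.62 mm
Range = 2.62 - 1.04 = 1.58 mm


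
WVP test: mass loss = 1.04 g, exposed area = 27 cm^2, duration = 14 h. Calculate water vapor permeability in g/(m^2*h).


WVP = mass_loss / (area x time) x 10000
WVP = 1.04 / (27 x 14) x 10000
WVP = 1.04 / 378 x 10000 = 27.51 g/(m^2*h)


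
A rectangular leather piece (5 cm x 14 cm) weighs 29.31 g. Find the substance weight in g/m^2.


Area = 5 x 14 = 70 cm^2
SW = 29.31 / 70 x 10000 = 4187.1 g/m^2


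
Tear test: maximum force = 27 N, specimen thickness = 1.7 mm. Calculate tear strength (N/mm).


Tear strength = force / thickness
Tear = 27 / 1.7 = 15.9 N/mm


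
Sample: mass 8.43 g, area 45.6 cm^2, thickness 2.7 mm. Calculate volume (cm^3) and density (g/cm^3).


Thickness in cm = 2.7 / 10 = 0.27 cm
Volume = 45.6 x 0.27 = 12.312 cm^3
Density = 8.43 / 12.312 = 0.685 g/cm^3


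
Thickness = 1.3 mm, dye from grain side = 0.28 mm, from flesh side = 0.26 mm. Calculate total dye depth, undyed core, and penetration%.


Total dyed = 0.28 + 0.26 = 0.54 mm
Undyed core = 1.3 - 0.54 = 0.76 mm
Penetration = 0.54 / 1.3 x 100 = 41.5%


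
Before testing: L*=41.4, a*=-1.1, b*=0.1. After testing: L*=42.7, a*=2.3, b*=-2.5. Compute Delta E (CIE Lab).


Delta E = 4.47

dL = 42.7 - 41.4 = 1.3
da = 2.3 - (-1.1) = 3.4
db = -2.5 - 0.1 = -2.6
dE = sqrt((1.3)^2 + (3.4)^2 + (-2.6)^2) = 4.47


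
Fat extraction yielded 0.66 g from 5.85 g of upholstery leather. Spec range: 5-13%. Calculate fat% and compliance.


Fat% = 0.66 / 5.85 x 100 = 11.3%
Spec range: 5-13%
Compliant: Yes


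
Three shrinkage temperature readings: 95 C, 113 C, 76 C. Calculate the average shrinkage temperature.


Average = (95 + 113 + 76) / 3
Average = 284 / 3 = 94.7 C


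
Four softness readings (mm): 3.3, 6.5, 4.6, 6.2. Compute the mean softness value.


Sum = 3.3 + 6.5 + 4.6 + 6.2
Mean = 20.6 / 4 = 5.15 mm


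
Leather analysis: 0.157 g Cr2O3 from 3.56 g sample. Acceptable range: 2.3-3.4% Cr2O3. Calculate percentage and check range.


Cr2O3% = 0.157 / 3.56 x 100 = 4.41%
Acceptable range: 2.3 to 3.4%
Within range: No


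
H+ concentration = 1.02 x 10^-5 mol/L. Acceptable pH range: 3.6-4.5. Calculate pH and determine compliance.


pH = 4.99
Compliant: No

pH = -log10(1.02 x 10^-5) = 4.99
Range: 3.6 to 4.5
Compliant: No


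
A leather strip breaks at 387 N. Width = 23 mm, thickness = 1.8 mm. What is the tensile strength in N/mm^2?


9.35 N/mm^2

Cross-sectional area = 23 x 1.8 = 41.4 mm^2
Tensile strength = 387 / 41.4 = 9.35 N/mm^2


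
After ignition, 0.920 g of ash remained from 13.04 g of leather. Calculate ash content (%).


7.06%

Ash% = 0.920 / 13.04 x 100
Ash% = 7.06%


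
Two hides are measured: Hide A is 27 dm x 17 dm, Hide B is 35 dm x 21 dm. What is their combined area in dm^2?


1194 dm^2

Hide A area = 27 x 17 = 459 dm^2
Hide B area = 35 x 21 = 735 dm^2
Total = 459 + 735 = 1194 dm^2


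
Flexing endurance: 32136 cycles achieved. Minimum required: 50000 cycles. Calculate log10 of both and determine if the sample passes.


log10(32136) = 4.51
log10(50000) = 4.70
Passes: No
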